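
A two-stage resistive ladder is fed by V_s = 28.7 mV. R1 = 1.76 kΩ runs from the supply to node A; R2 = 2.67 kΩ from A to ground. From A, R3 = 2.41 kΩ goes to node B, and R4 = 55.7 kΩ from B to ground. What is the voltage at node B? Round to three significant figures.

V_B ≈ 16.3 mV

Looking into the second stage from A: R3 + R4 = 58.11 kΩ appears in parallel with R2.
Effective lower resistance at A: R2 ‖ 58.11 = 2.553 kΩ.
So V_A = 28.7 × 0.5919 = 16.99 mV.
Then the unloaded second divider: V_B = V_A × R4/(R3+R4) = 16.99 × 0.9585 = 16.28 mV.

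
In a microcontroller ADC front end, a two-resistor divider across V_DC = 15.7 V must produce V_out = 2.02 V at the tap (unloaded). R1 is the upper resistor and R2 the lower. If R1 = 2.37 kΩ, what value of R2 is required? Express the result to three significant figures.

R2 ≈ 0.350 kΩ

The divider ratio is R2/(R1+R2) = 2.02/15.7 = 0.1287.
Rearranging, R2 = R1·k/(1−k) = 2.37 × 0.1477 = 0.3500 kΩ.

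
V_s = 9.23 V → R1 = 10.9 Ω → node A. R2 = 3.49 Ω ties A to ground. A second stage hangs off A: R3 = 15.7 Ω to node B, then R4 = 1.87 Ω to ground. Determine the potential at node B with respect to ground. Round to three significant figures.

V_B ≈ 0.207 V

Looking into the second stage from A: R3 + R4 = 17.57 Ω appears in parallel with R2.
Effective lower resistance at A: R2 ‖ 17.57 = 2.912 Ω.
So V_A = 9.23 × 0.2108 = 1.946 V.
Stage 2 is unloaded, so V_B = V_A · R4/(R3+R4) = 1.946 × 1.87/17.57 = 0.2071 V.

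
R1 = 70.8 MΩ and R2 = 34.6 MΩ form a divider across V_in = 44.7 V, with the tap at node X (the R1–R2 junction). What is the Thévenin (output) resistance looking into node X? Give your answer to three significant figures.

R_th ≈ 23.2 MΩ

Zeroing V_in shorts the top of R1 to ground, so R_th = R1 ‖ R2 = 23.24 MΩ.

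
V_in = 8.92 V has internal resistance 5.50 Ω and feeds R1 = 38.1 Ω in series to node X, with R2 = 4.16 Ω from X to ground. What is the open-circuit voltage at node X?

V_th ≈ 0.777 V

R1' = 5.50 + 38.1 = 43.60 Ω (source resistance + R1).
V_th is the unloaded tap voltage: V_in · R2/(R1'+R2) = 8.92 × 0.08710 = 0.7770 V.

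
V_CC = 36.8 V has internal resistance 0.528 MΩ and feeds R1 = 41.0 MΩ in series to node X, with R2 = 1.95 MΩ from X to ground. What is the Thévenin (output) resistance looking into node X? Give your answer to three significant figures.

R1' = 0.528 + 41.0 = 41.53 MΩ (source resistance + R1).
With V_CC suppressed (replaced by a short), R_th = R1' ‖ R2 = (41.53 × 1.95)/(41.53 + 1.95) = 1.863 MΩ.

R_th ≈ 1.86 MΩ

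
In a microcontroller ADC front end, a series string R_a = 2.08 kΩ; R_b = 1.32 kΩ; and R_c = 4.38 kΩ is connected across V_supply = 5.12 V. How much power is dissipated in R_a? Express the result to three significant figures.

P ≈ 0.901 mW

Series current I = V_supply/ΣR = 5.12/7.780 = 0.6581 mA.
V(R_a) = I·R = 1.369 V; P = V·I = 1.369 × 0.6581 = 0.9008 mW.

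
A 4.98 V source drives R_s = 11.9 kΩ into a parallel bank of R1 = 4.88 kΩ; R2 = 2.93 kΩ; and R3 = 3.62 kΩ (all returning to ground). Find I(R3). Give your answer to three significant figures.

Combine the parallel branches: R_p = (1/4.88 + 1/2.93 + 1/3.62)⁻¹ = 1.216 kΩ.
V_A = 4.98 × 1.216/13.12 = 0.4617 V.
I(R3) = V_A / R3 = 0.4617/3.62 = 0.1275 mA.

I ≈ 0.128 mA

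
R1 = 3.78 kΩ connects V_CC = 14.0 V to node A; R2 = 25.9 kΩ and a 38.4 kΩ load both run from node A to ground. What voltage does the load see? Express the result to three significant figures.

R2 ‖ R_L = (25.9 × 38.4)/(25.9 + 38.4) = 15.47 kΩ.
Then V_out = V_CC · R2'/(R1 + R2') = 14.0 × 15.47/19.25 = 11.25 V.

V_out ≈ 11.3 V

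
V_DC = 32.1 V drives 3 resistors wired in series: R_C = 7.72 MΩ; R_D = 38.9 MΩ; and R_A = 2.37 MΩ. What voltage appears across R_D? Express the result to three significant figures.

Total series resistance ΣR = 7.72 + 38.9 + 2.37 = 48.99 MΩ.
By the voltage-divider rule, V = 32.1 × 38.90/48.99 = 25.49 V.

V ≈ 25.5 V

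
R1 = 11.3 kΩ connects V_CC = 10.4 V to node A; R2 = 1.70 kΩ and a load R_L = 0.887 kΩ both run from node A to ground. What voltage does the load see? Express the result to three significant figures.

First combine the lower leg with the load: R2 ‖ R_L = 0.5829 kΩ.
Voltage divider with the loaded lower leg: V_out = 10.4 × 0.5829/(11.3 + 0.5829) = 10.4 × 0.04905 = 0.5101 V.
(Unloaded it would be 1.36 V; the load pulls it down.)

V_out ≈ 0.510 V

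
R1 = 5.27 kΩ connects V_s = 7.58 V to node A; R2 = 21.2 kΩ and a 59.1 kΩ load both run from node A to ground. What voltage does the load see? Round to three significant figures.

First combine the lower leg with the load: R2 ‖ R_L = 15.60 kΩ.
Voltage divider with the loaded lower leg: V_out = 7.58 × 15.60/(5.27 + 15.60) = 7.58 × 0.7475 = 5.666 V.

V_out ≈ 5.67 V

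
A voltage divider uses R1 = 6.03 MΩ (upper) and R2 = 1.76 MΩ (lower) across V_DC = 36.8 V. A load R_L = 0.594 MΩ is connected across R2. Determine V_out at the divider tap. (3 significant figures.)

V_out ≈ 2.52 V

The load sits in parallel with R2, giving an effective lower resistance R2' = R2·R_L/(R2+R_L) = 0.4441 MΩ.
Voltage divider with the loaded lower leg: V_out = 36.8 × 0.4441/(6.03 + 0.4441) = 36.8 × 0.06860 = 2.524 V.
(Unloaded it would be 8.31 V; the load pulls it down.)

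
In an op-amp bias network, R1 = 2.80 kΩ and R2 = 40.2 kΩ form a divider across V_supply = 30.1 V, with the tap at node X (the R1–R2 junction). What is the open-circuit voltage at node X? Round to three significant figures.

V_th ≈ 28.1 V

With X open, the divider is unloaded: V_th = 30.1 × 40.2/43.00 = 28.14 V.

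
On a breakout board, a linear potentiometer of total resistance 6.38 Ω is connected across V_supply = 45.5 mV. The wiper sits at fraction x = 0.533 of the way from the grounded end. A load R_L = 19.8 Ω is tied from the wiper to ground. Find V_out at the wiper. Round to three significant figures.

The pot divides into 2.979 Ω above the wiper and 3.401 Ω below.
R_L loads the lower segment: effective lower R = 2.902 Ω.
Then V_out = V_supply · 2.902/(2.979 + 2.902) = 22.45 mV.
(Unloaded: V_out = x·V_supply = 24.3 mV.)

V_out ≈ 22.5 mV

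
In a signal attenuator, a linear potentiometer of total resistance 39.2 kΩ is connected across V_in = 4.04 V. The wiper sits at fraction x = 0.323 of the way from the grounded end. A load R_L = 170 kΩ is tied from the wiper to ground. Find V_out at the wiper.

Lower segment x·R_p = 12.66 kΩ; upper segment (1−x)·R_p = 26.54 kΩ.
Lower segment in parallel with the load: 12.66 ‖ 170 = 11.78 kΩ.
Loaded-divider output: V_out = 4.04 × 0.3075 = 1.242 V.

V_out ≈ 1.24 V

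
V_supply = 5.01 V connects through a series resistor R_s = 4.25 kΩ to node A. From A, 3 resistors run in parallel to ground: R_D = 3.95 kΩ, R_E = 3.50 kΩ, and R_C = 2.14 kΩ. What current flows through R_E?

Equivalent of the parallel group: R_p = 0.9939 kΩ.
V_A by voltage divider: V_A = 5.01 × 0.9939/(4.25 + 0.9939) = 0.9495 V.
Branch current I = V_A/R_E = 0.9495/3.50 = 0.2713 mA.
(Equivalently: I_total = 0.9554 mA, then current-divider fraction G_k/ΣG = 0.2840.)

I ≈ 0.271 mA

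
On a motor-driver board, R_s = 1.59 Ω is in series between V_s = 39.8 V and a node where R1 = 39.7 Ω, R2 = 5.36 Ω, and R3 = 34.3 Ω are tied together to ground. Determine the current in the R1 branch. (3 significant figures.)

Equivalent of the parallel group: R_p = 4.151 Ω.
V_A = 39.8 × 4.151/5.741 = 28.78 V.
I(R1) = V_A / R1 = 28.78/39.7 = 0.7249 A.

I ≈ 0.725 A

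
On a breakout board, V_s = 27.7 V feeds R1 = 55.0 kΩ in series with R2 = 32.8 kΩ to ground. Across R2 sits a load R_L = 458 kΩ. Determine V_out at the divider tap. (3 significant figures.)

V_out ≈ 9.90 V

First combine the lower leg with the load: R2 ‖ R_L = 30.61 kΩ.
Then V_out = V_s · R2'/(R1 + R2') = 27.7 × 30.61/85.61 = 9.904 V.
(Unloaded it would be 10.3 V; the load pulls it down.)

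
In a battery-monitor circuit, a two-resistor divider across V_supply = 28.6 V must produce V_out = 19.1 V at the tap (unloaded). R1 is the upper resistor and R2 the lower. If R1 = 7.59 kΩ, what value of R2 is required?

V_out/V_supply = R2/(R1+R2) = 0.6678.
So R2 = R1 · V_out/(V_supply − V_out) = 7.59 × 19.1/(28.6 − 19.1) = 7.59 × 2.011 = 15.26 kΩ.

R2 ≈ 15.3 kΩ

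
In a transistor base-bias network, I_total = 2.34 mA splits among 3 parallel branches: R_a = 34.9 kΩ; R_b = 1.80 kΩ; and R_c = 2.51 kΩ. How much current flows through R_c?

I ≈ 0.949 mA

Conductances: ΣG = 1/34.9 + 1/1.80 + 1/2.51 = 0.9826 (1/kΩ).
By the current-divider rule, I = I_total · G_k/ΣG = 2.34 × 0.4055 = 0.9488 mA.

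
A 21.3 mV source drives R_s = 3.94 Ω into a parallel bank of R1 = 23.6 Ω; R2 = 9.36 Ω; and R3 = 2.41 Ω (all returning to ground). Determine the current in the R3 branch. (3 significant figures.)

I ≈ 2.74 mA

Combine the parallel branches: R_p = (1/23.6 + 1/9.36 + 1/2.41)⁻¹ = 1.773 Ω.
V_A by voltage divider: V_A = 21.3 × 1.773/(3.94 + 1.773) = 6.609 mV.
Branch current I = V_A/R3 = 6.609/2.41 = 2.742 mA.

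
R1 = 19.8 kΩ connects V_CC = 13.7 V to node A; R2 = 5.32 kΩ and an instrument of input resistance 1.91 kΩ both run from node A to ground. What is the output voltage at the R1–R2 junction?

V_out ≈ 0.908 V

First combine the lower leg with the load: R2 ‖ R_L = 1.405 kΩ.
Then V_out = V_CC · R2'/(R1 + R2') = 13.7 × 1.405/21.21 = 0.9080 V.
(Unloaded it would be 2.90 V; the load pulls it down.)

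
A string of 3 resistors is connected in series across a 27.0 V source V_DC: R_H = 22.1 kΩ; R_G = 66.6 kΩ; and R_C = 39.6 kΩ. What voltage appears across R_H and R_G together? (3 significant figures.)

ΣR = 22.1 + 66.6 + 39.6 = 128.3 kΩ.
R_{R_H..R_G} = 22.1 + 66.6 = 88.70 kΩ.
Voltage divider: V = V_DC · (88.70 / 128.3) = 27.0 × 0.6913 = 18.67 V.

V ≈ 18.7 V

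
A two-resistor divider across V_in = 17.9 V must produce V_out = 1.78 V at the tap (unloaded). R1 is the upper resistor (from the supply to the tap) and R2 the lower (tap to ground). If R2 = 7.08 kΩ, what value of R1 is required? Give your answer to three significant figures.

Required fraction k = V_out/V_in = 0.09944.
So R1 = R2 · (V_in/V_out − 1) = 7.08 × (17.9/1.78 − 1) = 7.08 × 9.056 = 64.12 kΩ.

R1 ≈ 64.1 kΩ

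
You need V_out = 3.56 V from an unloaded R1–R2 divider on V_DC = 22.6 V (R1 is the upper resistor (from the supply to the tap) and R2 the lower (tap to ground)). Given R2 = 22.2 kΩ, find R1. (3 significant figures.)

The divider ratio is R2/(R1+R2) = 3.56/22.6 = 0.1575.
R1 = R2·(1/k − 1) = 22.2 × 5.348 = 118.7 kΩ.

R1 ≈ 119 kΩ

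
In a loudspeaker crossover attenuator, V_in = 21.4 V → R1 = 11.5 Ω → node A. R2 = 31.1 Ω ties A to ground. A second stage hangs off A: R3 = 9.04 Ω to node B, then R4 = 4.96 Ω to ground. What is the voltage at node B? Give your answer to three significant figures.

V_B ≈ 3.46 V

The second stage (R3 + R4 = 14.00 Ω) loads node A in parallel with R2.
Effective lower resistance at A: R2 ‖ 14.00 = 9.654 Ω.
V_A = 21.4 × 9.654/(11.5 + 9.654) = 9.766 V.
Then the unloaded second divider: V_B = V_A × R4/(R3+R4) = 9.766 × 0.3543 = 3.460 V.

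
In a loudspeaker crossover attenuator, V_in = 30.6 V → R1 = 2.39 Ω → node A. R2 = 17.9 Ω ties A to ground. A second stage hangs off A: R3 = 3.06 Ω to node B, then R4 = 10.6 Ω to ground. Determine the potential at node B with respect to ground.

V_B ≈ 18.1 V

Looking into the second stage from A: R3 + R4 = 13.66 Ω appears in parallel with R2.
Effective lower resistance at A: R2 ‖ 13.66 = 7.748 Ω.
V_A = 30.6 × 7.748/(2.39 + 7.748) = 23.39 V.
Stage 2 is unloaded, so V_B = V_A · R4/(R3+R4) = 23.39 × 10.6/13.66 = 18.15 V.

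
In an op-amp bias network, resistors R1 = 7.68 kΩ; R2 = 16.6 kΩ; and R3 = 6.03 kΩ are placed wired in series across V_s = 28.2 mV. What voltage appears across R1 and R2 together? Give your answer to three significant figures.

Total series resistance ΣR = 7.68 + 16.6 + 6.03 = 30.31 kΩ.
R_{R1..R2} = 7.68 + 16.6 = 24.28 kΩ.
By the voltage-divider rule, V = 28.2 × 24.28/30.31 = 22.59 mV.

V ≈ 22.6 mV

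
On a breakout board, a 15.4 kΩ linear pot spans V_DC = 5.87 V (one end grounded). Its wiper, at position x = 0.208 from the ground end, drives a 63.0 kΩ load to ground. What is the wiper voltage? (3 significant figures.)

V_out ≈ 1.17 V

Split the track: R_lower = x·R_p = 3.203 kΩ, R_upper = (1−x)·R_p = 12.20 kΩ.
R_L loads the lower segment: effective lower R = 3.048 kΩ.
V_out = 5.87 × 3.048/(12.20 + 3.048) = 1.174 V.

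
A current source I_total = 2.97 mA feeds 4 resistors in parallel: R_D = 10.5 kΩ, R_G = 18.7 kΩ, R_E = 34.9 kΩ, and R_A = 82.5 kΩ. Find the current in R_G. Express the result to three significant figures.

I ≈ 0.838 mA

ΣG = 1/10.5 + 1/18.7 + 1/34.9 + 1/82.5 = 0.1895.
Current divider: I(R_G) = I_total · G_k/ΣG = 2.97 × (0.05348/0.1895) = 2.97 × 0.2822 = 0.8382 mA.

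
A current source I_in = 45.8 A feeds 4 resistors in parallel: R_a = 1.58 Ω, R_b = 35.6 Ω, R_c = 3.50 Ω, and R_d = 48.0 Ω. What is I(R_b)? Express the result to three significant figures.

I ≈ 1.33 A

ΣG = 1/1.58 + 1/35.6 + 1/3.50 + 1/48.0 = 0.9675.
Current divider: I(R_b) = I_in · G_k/ΣG = 45.8 × (0.02809/0.9675) = 45.8 × 0.02903 = 1.330 A.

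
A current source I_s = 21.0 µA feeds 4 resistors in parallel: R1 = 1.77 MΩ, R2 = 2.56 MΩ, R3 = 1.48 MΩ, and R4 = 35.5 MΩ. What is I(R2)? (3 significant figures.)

I ≈ 4.94 µA

Conductances: ΣG = 1/1.77 + 1/2.56 + 1/1.48 + 1/35.5 = 1.659 (1/MΩ).
By the current-divider rule, I = I_s · G_k/ΣG = 21.0 × 0.2354 = 4.943 µA.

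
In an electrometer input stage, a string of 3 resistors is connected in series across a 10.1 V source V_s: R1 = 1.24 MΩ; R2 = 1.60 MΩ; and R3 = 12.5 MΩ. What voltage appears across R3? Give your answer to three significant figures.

ΣR = 1.24 + 1.60 + 12.5 = 15.34 MΩ.
Voltage divider: V = V_s · (12.50 / 15.34) = 10.1 × 0.8149 = 8.230 V.

V ≈ 8.23 V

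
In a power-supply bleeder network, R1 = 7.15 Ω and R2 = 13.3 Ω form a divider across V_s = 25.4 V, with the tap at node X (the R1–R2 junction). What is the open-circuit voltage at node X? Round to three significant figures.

V_th ≈ 16.5 V

With X open, the divider is unloaded: V_th = 25.4 × 13.3/20.45 = 16.52 V.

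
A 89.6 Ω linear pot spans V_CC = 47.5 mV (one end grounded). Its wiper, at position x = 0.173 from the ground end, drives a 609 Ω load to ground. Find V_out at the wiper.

V_out ≈ 8.05 mV

Lower segment x·R_p = 15.50 Ω; upper segment (1−x)·R_p = 74.10 Ω.
R_L loads the lower segment: effective lower R = 15.12 Ω.
Then V_out = V_CC · 15.12/(74.10 + 15.12) = 8.048 mV.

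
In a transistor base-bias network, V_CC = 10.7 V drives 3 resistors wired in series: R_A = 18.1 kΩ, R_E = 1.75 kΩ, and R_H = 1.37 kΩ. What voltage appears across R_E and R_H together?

V ≈ 1.57 V

Total series resistance ΣR = 18.1 + 1.75 + 1.37 = 21.22 kΩ.
R_{R_E..R_H} = 1.75 + 1.37 = 3.120 kΩ.
By the voltage-divider rule, V = 10.7 × 3.120/21.22 = 1.573 V.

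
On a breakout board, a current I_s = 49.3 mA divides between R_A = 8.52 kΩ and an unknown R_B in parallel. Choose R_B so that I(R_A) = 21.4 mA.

R_B ≈ 6.54 kΩ

The fraction through R_A equals R_B/(R_A+R_B).
With f = 0.4341, R_B = R_A · f/(1−f) = 8.52 × 0.7670 = 6.535 kΩ.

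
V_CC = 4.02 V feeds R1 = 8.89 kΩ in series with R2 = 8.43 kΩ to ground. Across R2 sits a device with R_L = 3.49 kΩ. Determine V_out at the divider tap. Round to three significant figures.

V_out ≈ 0.874 V

First combine the lower leg with the load: R2 ‖ R_L = 2.468 kΩ.
Voltage divider with the loaded lower leg: V_out = 4.02 × 2.468/(8.89 + 2.468) = 4.02 × 0.2173 = 0.8736 V.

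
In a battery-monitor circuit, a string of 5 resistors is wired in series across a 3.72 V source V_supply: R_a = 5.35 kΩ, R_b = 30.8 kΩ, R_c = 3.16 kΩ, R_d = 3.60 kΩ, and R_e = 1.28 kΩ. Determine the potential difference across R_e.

ΣR = 5.35 + 30.8 + 3.16 + 3.60 + 1.28 = 44.19 kΩ.
V = V_supply · R/ΣR = 3.72 × 0.02897 = 0.1078 V.

V ≈ 0.108 V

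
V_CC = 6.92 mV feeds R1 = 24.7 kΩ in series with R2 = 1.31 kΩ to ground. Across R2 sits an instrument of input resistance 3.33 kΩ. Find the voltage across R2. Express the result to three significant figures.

The load sits in parallel with R2, giving an effective lower resistance R2' = R2·R_L/(R2+R_L) = 0.9402 kΩ.
Voltage divider with the loaded lower leg: V_out = 6.92 × 0.9402/(24.7 + 0.9402) = 6.92 × 0.03667 = 0.2537 mV.

V_out ≈ 0.254 mV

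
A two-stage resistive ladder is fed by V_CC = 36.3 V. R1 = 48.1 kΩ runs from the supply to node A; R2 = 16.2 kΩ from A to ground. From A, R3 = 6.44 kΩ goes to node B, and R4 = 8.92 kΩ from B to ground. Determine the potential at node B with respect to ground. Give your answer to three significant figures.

Node A sees R2 in parallel with the series input of stage 2, R3 + R4 = 15.36 kΩ.
R2 ‖ (R3+R4) = 7.884 kΩ.
V_A = 36.3 × 7.884/(48.1 + 7.884) = 5.112 V.
Stage 2 is unloaded, so V_B = V_A · R4/(R3+R4) = 5.112 × 8.92/15.36 = 2.969 V.

V_B ≈ 2.97 V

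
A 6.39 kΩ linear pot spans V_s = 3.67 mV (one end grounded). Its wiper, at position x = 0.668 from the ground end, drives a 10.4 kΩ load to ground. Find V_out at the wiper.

Lower segment x·R_p = 4.269 kΩ; upper segment (1−x)·R_p = 2.121 kΩ.
Lower segment in parallel with the load: 4.269 ‖ 10.4 = 3.026 kΩ.
Then V_out = V_s · 3.026/(2.121 + 3.026) = 2.158 mV.

V_out ≈ 2.16 mV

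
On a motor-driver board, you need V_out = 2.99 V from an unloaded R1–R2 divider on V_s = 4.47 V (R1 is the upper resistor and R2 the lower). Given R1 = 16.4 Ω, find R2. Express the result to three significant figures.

The divider ratio is R2/(R1+R2) = 2.99/4.47 = 0.6689.
R2 = R1 · 0.6689/(1 − 0.6689) = 33.13 Ω.

R2 ≈ 33.1 Ω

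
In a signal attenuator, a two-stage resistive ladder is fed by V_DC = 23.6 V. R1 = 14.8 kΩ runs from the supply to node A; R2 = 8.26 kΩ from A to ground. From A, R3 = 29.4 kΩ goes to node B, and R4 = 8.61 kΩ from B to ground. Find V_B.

V_B ≈ 1.68 V

Node A sees R2 in parallel with the series input of stage 2, R3 + R4 = 38.01 kΩ.
R2 ‖ (R3+R4) = 6.785 kΩ.
V_A = 23.6 × 6.785/(14.8 + 6.785) = 7.419 V.
Then the unloaded second divider: V_B = V_A × R4/(R3+R4) = 7.419 × 0.2265 = 1.680 V.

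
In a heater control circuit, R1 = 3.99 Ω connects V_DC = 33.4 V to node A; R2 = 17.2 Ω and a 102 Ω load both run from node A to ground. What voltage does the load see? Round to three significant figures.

V_out ≈ 26.3 V

R2 ‖ R_L = (17.2 × 102)/(17.2 + 102) = 14.72 Ω.
Voltage divider with the loaded lower leg: V_out = 33.4 × 14.72/(3.99 + 14.72) = 33.4 × 0.7867 = 26.28 V.
(Unloaded it would be 27.1 V; the load pulls it down.)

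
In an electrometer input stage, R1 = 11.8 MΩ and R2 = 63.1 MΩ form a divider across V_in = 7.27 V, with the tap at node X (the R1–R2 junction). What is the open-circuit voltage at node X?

V_th ≈ 6.12 V

With X open, the divider is unloaded: V_th = 7.27 × 63.1/74.90 = 6.125 V.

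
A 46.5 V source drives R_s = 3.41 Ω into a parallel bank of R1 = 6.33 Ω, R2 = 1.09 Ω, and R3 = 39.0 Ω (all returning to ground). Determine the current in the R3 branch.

Equivalent of the parallel group: R_p = 0.9082 Ω.
V_A = 46.5 × 0.9082/4.318 = 9.780 V.
Branch current I = V_A/R3 = 9.780/39.0 = 0.2508 A.

I ≈ 0.251 A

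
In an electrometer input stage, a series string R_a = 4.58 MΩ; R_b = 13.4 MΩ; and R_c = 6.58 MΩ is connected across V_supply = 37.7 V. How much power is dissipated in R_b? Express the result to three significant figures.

P ≈ 31.6 µW

ΣR = 24.56 MΩ → I = 37.7/24.56 = 1.535 µA.
P(R_b) = I²·R_b = (1.535)² × 13.4 = 31.57 µW.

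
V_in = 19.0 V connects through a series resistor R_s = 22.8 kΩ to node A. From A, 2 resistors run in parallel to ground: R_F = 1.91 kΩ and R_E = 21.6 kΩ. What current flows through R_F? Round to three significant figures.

Combine the parallel branches: R_p = (1/1.91 + 1/21.6)⁻¹ = 1.755 kΩ.
V_A by voltage divider: V_A = 19.0 × 1.755/(22.8 + 1.755) = 1.358 V.
Branch current I = V_A/R_F = 1.358/1.91 = 0.7109 mA.

I ≈ 0.711 mA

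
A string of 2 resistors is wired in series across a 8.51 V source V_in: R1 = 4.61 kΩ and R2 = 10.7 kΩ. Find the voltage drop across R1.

V ≈ 2.56 V

Series total: ΣR = 4.61 + 10.7 = 15.31 kΩ.
Voltage divider: V = V_in · (4.610 / 15.31) = 8.51 × 0.3011 = 2.562 V.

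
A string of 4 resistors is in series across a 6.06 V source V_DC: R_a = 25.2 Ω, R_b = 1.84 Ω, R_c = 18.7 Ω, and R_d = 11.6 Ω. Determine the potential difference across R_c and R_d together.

Total series resistance ΣR = 25.2 + 1.84 + 18.7 + 11.6 = 57.34 Ω.
R_{R_c..R_d} = 18.7 + 11.6 = 30.30 Ω.
By the voltage-divider rule, V = 6.06 × 30.30/57.34 = 3.202 V.

V ≈ 3.20 V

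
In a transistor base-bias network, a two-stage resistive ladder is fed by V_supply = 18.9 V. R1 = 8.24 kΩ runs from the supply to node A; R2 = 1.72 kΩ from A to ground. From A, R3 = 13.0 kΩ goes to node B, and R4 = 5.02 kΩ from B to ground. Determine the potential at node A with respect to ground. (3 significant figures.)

The second stage (R3 + R4 = 18.02 kΩ) loads node A in parallel with R2.
Effective lower resistance at A: R2 ‖ 18.02 = 1.570 kΩ.
First divider: V_A = V_supply · 1.570/(8.24 + 1.570) = 3.025 V.

V_A ≈ 3.02 V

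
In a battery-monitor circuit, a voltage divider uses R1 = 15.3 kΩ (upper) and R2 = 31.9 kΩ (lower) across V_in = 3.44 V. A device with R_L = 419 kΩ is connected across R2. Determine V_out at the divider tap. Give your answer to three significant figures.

R2 ‖ R_L = (31.9 × 419)/(31.9 + 419) = 29.64 kΩ.
Now apply the divider: V_out = 3.44 × 0.6596 = 2.269 V.

V_out ≈ 2.27 V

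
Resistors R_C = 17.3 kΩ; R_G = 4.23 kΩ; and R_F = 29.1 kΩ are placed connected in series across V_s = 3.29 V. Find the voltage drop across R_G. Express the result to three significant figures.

Series total: ΣR = 17.3 + 4.23 + 29.1 = 50.63 kΩ.
Voltage divider: V = V_s · (4.230 / 50.63) = 3.29 × 0.08355 = 0.2749 V.

V ≈ 0.275 V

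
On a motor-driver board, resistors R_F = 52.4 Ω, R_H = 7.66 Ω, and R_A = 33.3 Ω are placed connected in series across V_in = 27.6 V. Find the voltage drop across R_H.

Series total: ΣR = 52.4 + 7.66 + 33.3 = 93.36 Ω.
Voltage divider: V = V_in · (7.660 / 93.36) = 27.6 × 0.08205 = 2.265 V.

V ≈ 2.26 V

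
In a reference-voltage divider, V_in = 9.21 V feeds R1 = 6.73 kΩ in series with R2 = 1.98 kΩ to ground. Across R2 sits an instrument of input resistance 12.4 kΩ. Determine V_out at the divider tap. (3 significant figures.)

V_out ≈ 1.86 V

The load sits in parallel with R2, giving an effective lower resistance R2' = R2·R_L/(R2+R_L) = 1.707 kΩ.
Voltage divider with the loaded lower leg: V_out = 9.21 × 1.707/(6.73 + 1.707) = 9.21 × 0.2024 = 1.864 V.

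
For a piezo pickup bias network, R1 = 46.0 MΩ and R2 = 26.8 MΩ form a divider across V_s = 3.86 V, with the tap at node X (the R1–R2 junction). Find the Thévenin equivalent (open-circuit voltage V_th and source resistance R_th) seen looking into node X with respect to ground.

With X open, the divider is unloaded: V_th = 3.86 × 26.8/72.80 = 1.421 V.
With V_s suppressed (replaced by a short), R_th = R1 ‖ R2 = (46.00 × 26.8)/(46.00 + 26.8) = 16.93 MΩ.

V_th ≈ 1.42 V, R_th ≈ 16.9 MΩ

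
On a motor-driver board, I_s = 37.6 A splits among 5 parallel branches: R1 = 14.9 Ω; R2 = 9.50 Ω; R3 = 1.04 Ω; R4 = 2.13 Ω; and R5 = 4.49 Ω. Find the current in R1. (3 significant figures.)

I ≈ 1.38 A

Conductances: ΣG = 1/14.9 + 1/9.50 + 1/1.04 + 1/2.13 + 1/4.49 = 1.826 (1/Ω).
By the current-divider rule, I = I_s · G_k/ΣG = 37.6 × 0.03675 = 1.382 A.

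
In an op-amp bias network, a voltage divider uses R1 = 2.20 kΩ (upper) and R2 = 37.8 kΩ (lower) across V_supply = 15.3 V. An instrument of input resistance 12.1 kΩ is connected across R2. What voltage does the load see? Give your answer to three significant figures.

V_out ≈ 12.3 V

First combine the lower leg with the load: R2 ‖ R_L = 9.166 kΩ.
Now apply the divider: V_out = 15.3 × 0.8064 = 12.34 V.
(Unloaded it would be 14.5 V; the load pulls it down.)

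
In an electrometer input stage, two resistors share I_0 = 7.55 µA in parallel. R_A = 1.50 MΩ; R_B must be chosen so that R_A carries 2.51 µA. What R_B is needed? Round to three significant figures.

R_B ≈ 0.747 MΩ

In a two-way split, I_A/I_0 = R_B/(R_A + R_B).
2.51/7.55 = R_B/(R_A + R_B) → R_B = R_A · (0.3325)/(1 − 0.3325) = 1.50 × 0.4980 = 0.7470 MΩ.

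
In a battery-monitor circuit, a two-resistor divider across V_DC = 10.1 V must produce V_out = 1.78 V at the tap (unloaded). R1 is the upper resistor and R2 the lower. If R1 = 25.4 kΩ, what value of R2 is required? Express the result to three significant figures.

The divider ratio is R2/(R1+R2) = 1.78/10.1 = 0.1762.
R2 = R1 · 0.1762/(1 − 0.1762) = 5.434 kΩ.

R2 ≈ 5.43 kΩ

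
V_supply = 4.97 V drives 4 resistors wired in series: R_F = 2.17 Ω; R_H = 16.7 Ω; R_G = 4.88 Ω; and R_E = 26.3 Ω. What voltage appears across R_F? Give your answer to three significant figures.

Total series resistance ΣR = 2.17 + 16.7 + 4.88 + 26.3 = 50.05 Ω.
By the voltage-divider rule, V = 4.97 × 2.170/50.05 = 0.2155 V.

V ≈ 0.215 V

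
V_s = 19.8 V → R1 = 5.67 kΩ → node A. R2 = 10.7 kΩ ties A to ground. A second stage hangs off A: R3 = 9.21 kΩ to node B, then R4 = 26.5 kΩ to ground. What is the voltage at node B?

V_B ≈ 8.70 V

Looking into the second stage from A: R3 + R4 = 35.71 kΩ appears in parallel with R2.
Effective lower resistance at A: R2 ‖ 35.71 = 8.233 kΩ.
First divider: V_A = V_s · 8.233/(5.67 + 8.233) = 11.73 V.
Then the unloaded second divider: V_B = V_A × R4/(R3+R4) = 11.73 × 0.7421 = 8.701 V.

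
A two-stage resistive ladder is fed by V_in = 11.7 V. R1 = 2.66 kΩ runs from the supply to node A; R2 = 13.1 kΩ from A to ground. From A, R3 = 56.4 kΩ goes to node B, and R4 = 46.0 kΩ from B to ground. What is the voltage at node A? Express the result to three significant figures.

Looking into the second stage from A: R3 + R4 = 102.4 kΩ appears in parallel with R2.
Effective lower resistance at A: R2 ‖ 102.4 = 11.61 kΩ.
First divider: V_A = V_in · 11.61/(2.66 + 11.61) = 9.520 V.

V_A ≈ 9.52 V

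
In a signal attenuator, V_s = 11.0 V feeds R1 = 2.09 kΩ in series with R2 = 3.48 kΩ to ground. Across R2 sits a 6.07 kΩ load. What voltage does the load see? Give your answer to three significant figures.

The load sits in parallel with R2, giving an effective lower resistance R2' = R2·R_L/(R2+R_L) = 2.212 kΩ.
Now apply the divider: V_out = 11.0 × 0.5142 = 5.656 V.

V_out ≈ 5.66 V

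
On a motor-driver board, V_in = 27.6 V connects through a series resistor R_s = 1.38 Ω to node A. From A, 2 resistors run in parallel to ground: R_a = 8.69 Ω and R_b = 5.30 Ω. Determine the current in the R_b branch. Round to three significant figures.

Equivalent of the parallel group: R_p = 3.292 Ω.
V_A by voltage divider: V_A = 27.6 × 3.292/(1.38 + 3.292) = 19.45 V.
Branch current I = V_A/R_b = 19.45/5.30 = 3.669 A.

I ≈ 3.67 A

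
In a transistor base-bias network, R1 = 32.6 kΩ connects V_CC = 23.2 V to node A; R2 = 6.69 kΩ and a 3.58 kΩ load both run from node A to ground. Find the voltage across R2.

V_out ≈ 1.55 V

The load sits in parallel with R2, giving an effective lower resistance R2' = R2·R_L/(R2+R_L) = 2.332 kΩ.
Voltage divider with the loaded lower leg: V_out = 23.2 × 2.332/(32.6 + 2.332) = 23.2 × 0.06676 = 1.549 V.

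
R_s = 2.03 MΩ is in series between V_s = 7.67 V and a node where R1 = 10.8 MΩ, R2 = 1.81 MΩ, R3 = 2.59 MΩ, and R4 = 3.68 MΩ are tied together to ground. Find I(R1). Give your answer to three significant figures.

Equivalent of the parallel group: R_p = 0.7675 MΩ.
Node voltage V_A = V_s · R_p/(R_s + R_p) = 7.67 × 0.2744 = 2.104 V.
I(R1) = V_A / R1 = 2.104/10.8 = 0.1948 µA.
(Check via current divider: I_total = 2.742 µA; share G_k/ΣG = 0.07107 → same result.)

I ≈ 0.195 µA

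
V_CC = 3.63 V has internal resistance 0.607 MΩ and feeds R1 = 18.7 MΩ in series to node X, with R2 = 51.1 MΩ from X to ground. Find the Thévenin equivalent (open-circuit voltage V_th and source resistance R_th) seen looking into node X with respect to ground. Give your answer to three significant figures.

V_th ≈ 2.63 V, R_th ≈ 14.0 MΩ

R1' = 0.607 + 18.7 = 19.31 MΩ (source resistance + R1).
V_th is the unloaded tap voltage: V_CC · R2/(R1'+R2) = 3.63 × 0.7258 = 2.635 V.
Looking into X with the source shorted: R_th = R1'·R2/(R1'+R2) = 19.31 × 51.1/70.41 = 14.01 MΩ.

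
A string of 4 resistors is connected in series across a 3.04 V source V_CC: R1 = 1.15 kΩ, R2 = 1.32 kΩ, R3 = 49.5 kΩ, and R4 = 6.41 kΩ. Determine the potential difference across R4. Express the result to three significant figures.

ΣR = 1.15 + 1.32 + 49.5 + 6.41 = 58.38 kΩ.
Voltage divider: V = V_CC · (6.410 / 58.38) = 3.04 × 0.1098 = 0.3338 V.

V ≈ 0.334 V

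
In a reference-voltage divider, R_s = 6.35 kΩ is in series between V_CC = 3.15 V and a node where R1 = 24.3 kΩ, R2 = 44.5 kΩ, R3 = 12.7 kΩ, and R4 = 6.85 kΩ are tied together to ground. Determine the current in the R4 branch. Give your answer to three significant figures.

I ≈ 0.162 mA

Combine the parallel branches: R_p = (1/24.3 + 1/44.5 + 1/12.7 + 1/6.85)⁻¹ = 3.468 kΩ.
Node voltage V_A = V_CC · R_p/(R_s + R_p) = 3.15 × 0.3532 = 1.113 V.
Branch current I = V_A/R4 = 1.113/6.85 = 0.1624 mA.
(Equivalently: I_total = 0.3208 mA, then current-divider fraction G_k/ΣG = 0.5063.)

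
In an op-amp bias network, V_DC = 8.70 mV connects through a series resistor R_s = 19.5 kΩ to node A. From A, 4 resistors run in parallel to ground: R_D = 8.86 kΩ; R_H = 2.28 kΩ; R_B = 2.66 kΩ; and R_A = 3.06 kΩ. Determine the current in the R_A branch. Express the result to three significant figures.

I ≈ 0.112 µA

Combine the parallel branches: R_p = (1/8.86 + 1/2.28 + 1/2.66 + 1/3.06)⁻¹ = 0.7973 kΩ.
Node voltage V_A = V_DC · R_p/(R_s + R_p) = 8.70 × 0.03928 = 0.3418 mV.
I(R_A) = V_A / R_A = 0.3418/3.06 = 0.1117 µA.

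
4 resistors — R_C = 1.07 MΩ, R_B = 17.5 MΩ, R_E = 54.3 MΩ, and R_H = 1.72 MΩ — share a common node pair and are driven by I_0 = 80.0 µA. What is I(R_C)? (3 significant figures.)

Total conductance ΣG = 1/1.07 + 1/17.5 + 1/54.3 + 1/1.72 = 1.592 (units of 1/MΩ).
Current divider: I(R_C) = I_0 · G_k/ΣG = 80.0 × (0.9346/1.592) = 80.0 × 0.5872 = 46.98 µA.

I ≈ 47.0 µA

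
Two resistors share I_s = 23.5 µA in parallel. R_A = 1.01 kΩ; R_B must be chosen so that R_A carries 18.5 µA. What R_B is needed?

In a two-way split, I_A/I_s = R_B/(R_A + R_B).
With f = 0.7872, R_B = R_A · f/(1−f) = 1.01 × 3.700 = 3.737 kΩ.

R_B ≈ 3.74 kΩ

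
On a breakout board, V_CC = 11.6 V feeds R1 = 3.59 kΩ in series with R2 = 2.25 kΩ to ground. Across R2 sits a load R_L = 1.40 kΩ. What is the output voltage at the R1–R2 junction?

R2 ‖ R_L = (2.25 × 1.40)/(2.25 + 1.40) = 0.8630 kΩ.
Now apply the divider: V_out = 11.6 × 0.1938 = 2.248 V.
(Unloaded it would be 4.47 V; the load pulls it down.)

V_out ≈ 2.25 V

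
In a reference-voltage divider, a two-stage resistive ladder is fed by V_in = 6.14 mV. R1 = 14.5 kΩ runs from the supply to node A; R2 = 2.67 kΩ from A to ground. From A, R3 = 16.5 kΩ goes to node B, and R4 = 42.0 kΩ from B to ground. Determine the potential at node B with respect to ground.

Looking into the second stage from A: R3 + R4 = 58.50 kΩ appears in parallel with R2.
Effective lower resistance at A: R2 ‖ 58.50 = 2.553 kΩ.
V_A = 6.14 × 2.553/(14.5 + 2.553) = 0.9194 mV.
Stage 2 is unloaded, so V_B = V_A · R4/(R3+R4) = 0.9194 × 42.0/58.50 = 0.6601 mV.

V_B ≈ 0.660 mV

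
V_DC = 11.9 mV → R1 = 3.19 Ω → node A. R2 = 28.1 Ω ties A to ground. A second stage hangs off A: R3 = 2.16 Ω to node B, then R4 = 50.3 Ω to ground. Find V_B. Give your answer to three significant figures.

Looking into the second stage from A: R3 + R4 = 52.46 Ω appears in parallel with R2.
R2 ‖ (R3+R4) = 18.30 Ω.
V_A = 11.9 × 18.30/(3.19 + 18.30) = 10.13 mV.
Stage 2 is unloaded, so V_B = V_A · R4/(R3+R4) = 10.13 × 50.3/52.46 = 9.716 mV.

V_B ≈ 9.72 mV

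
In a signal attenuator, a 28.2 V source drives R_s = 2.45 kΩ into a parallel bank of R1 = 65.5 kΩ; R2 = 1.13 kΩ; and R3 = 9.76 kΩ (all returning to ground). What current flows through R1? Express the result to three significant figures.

Equivalent of the parallel group: R_p = 0.9973 kΩ.
Node voltage V_A = V_in · R_p/(R_s + R_p) = 28.2 × 0.2893 = 8.158 V.
Branch current I = V_A/R1 = 8.158/65.5 = 0.1246 mA.

I ≈ 0.125 mA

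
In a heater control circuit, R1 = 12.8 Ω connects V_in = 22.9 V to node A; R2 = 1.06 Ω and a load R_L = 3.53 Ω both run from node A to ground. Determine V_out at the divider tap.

The load sits in parallel with R2, giving an effective lower resistance R2' = R2·R_L/(R2+R_L) = 0.8152 Ω.
Voltage divider with the loaded lower leg: V_out = 22.9 × 0.8152/(12.8 + 0.8152) = 22.9 × 0.05987 = 1.371 V.

V_out ≈ 1.37 V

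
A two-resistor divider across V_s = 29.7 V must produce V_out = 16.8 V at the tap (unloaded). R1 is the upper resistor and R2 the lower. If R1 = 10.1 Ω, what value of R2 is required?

R2 ≈ 13.2 Ω

The divider ratio is R2/(R1+R2) = 16.8/29.7 = 0.5657.
Rearranging, R2 = R1·k/(1−k) = 10.1 × 1.302 = 13.15 Ω.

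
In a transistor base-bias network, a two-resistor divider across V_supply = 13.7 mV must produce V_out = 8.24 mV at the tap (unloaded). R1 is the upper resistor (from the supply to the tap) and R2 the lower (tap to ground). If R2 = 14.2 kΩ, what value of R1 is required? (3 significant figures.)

Required fraction k = V_out/V_supply = 0.6015.
Rearranging, R1 = R2·(1−k)/k = 14.2 × 0.6626 = 9.409 kΩ.

R1 ≈ 9.41 kΩ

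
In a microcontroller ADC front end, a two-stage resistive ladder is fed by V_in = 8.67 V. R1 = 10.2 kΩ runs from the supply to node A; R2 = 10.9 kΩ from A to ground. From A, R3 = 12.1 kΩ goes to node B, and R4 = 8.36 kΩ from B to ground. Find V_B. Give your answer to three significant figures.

The second stage (R3 + R4 = 20.46 kΩ) loads node A in parallel with R2.
R2 ‖ (R3+R4) = 7.111 kΩ.
First divider: V_A = V_in · 7.111/(10.2 + 7.111) = 3.562 V.
Stage 2 is unloaded, so V_B = V_A · R4/(R3+R4) = 3.562 × 8.36/20.46 = 1.455 V.

V_B ≈ 1.46 V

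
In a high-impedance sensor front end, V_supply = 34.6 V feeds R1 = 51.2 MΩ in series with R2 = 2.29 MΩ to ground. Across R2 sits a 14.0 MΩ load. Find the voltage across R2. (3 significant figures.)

V_out ≈ 1.28 V

First combine the lower leg with the load: R2 ‖ R_L = 1.968 MΩ.
Voltage divider with the loaded lower leg: V_out = 34.6 × 1.968/(51.2 + 1.968) = 34.6 × 0.03702 = 1.281 V.
(Unloaded it would be 1.48 V; the load pulls it down.)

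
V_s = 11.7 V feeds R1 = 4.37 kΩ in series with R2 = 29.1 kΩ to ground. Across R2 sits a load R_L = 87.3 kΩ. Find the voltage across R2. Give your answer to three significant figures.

First combine the lower leg with the load: R2 ‖ R_L = 21.83 kΩ.
Voltage divider with the loaded lower leg: V_out = 11.7 × 21.83/(4.37 + 21.83) = 11.7 × 0.8332 = 9.748 V.

V_out ≈ 9.75 V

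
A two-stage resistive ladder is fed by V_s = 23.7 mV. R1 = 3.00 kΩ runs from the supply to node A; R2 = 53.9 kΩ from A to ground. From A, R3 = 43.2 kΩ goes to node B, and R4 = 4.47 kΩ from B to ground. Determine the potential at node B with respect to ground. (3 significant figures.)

V_B ≈ 1.99 mV

Looking into the second stage from A: R3 + R4 = 47.67 kΩ appears in parallel with R2.
Effective lower resistance at A: R2 ‖ 47.67 = 25.30 kΩ.
V_A = 23.7 × 25.30/(3.00 + 25.30) = 21.19 mV.
Then the unloaded second divider: V_B = V_A × R4/(R3+R4) = 21.19 × 0.09377 = 1.987 mV.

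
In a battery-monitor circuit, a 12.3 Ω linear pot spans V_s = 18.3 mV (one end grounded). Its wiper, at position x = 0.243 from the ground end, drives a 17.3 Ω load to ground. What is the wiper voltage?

The pot divides into 9.311 Ω above the wiper and 2.989 Ω below.
Lower segment in parallel with the load: 2.989 ‖ 17.3 = 2.549 Ω.
Then V_out = V_s · 2.549/(9.311 + 2.549) = 3.933 mV.

V_out ≈ 3.93 mV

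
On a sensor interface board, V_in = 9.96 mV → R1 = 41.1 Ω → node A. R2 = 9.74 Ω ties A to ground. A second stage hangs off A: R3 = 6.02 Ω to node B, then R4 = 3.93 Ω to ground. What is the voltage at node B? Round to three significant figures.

V_B ≈ 0.421 mV

Looking into the second stage from A: R3 + R4 = 9.950 Ω appears in parallel with R2.
R2 ‖ (R3+R4) = 4.922 Ω.
First divider: V_A = V_in · 4.922/(41.1 + 4.922) = 1.065 mV.
Then the unloaded second divider: V_B = V_A × R4/(R3+R4) = 1.065 × 0.3950 = 0.4207 mV.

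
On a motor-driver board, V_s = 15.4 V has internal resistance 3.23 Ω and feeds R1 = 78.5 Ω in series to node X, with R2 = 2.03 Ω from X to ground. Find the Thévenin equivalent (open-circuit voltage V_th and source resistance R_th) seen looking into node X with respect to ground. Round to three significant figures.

R1' = 3.23 + 78.5 = 81.73 Ω (source resistance + R1).
Open-circuit (no load on X): V_th = V_s · R2/(R1' + R2) = 15.4 × 2.03/(81.73 + 2.03) = 0.3732 V.
Zeroing V_s shorts the top of R1' to ground, so R_th = R1' ‖ R2 = 1.981 Ω.

V_th ≈ 0.373 V, R_th ≈ 1.98 Ω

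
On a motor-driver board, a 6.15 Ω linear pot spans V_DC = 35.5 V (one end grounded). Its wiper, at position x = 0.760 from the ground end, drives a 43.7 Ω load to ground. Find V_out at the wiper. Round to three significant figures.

Lower segment x·R_p = 4.674 Ω; upper segment (1−x)·R_p = 1.476 Ω.
(x·R_p) ‖ R_L = 4.222 Ω.
Loaded-divider output: V_out = 35.5 × 0.7410 = 26.30 V.

V_out ≈ 26.3 V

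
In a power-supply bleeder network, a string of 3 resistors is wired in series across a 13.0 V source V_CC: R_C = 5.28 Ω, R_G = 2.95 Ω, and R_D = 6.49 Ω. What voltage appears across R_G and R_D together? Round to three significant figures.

Series total: ΣR = 5.28 + 2.95 + 6.49 = 14.72 Ω.
R_{R_G..R_D} = 2.95 + 6.49 = 9.440 Ω.
By the voltage-divider rule, V = 13.0 × 9.440/14.72 = 8.337 V.

V ≈ 8.34 V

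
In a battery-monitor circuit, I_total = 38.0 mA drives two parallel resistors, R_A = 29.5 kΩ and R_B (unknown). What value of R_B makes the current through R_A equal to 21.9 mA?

R_B ≈ 40.1 kΩ

The fraction through R_A equals R_B/(R_A+R_B).
With f = 0.5763, R_B = R_A · f/(1−f) = 29.5 × 1.360 = 40.13 kΩ.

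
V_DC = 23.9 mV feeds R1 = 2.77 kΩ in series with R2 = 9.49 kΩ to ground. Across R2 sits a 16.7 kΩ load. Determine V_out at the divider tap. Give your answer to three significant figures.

R2 ‖ R_L = (9.49 × 16.7)/(9.49 + 16.7) = 6.051 kΩ.
Now apply the divider: V_out = 23.9 × 0.6860 = 16.40 mV.
(Unloaded it would be 18.5 mV; the load pulls it down.)

V_out ≈ 16.4 mV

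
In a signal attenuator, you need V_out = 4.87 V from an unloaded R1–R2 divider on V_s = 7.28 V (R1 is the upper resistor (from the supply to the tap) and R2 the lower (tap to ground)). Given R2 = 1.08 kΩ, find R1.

R1 ≈ 0.534 kΩ

The divider ratio is R2/(R1+R2) = 4.87/7.28 = 0.6690.
So R1 = R2 · (V_s/V_out − 1) = 1.08 × (7.28/4.87 − 1) = 1.08 × 0.4949 = 0.5345 kΩ.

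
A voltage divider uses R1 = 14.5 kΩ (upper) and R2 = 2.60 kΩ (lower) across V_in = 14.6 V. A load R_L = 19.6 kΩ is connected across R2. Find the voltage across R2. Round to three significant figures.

V_out ≈ 2.00 V

First combine the lower leg with the load: R2 ‖ R_L = 2.295 kΩ.
Then V_out = V_in · R2'/(R1 + R2') = 14.6 × 2.295/16.80 = 1.995 V.
(Unloaded it would be 2.22 V; the load pulls it down.)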